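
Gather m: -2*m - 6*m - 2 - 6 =-8*m - 8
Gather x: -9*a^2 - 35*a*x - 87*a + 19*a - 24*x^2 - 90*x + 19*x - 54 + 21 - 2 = -9*a^2 - 68*a - 24*x^2 + x*(-35*a - 71) - 35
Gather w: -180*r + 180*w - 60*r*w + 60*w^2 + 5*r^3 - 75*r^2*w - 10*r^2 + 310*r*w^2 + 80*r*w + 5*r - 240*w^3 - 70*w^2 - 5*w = 5*r^3 - 10*r^2 - 175*r - 240*w^3 + w^2*(310*r - 10) + w*(-75*r^2 + 20*r + 175)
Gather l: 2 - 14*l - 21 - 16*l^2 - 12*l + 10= -16*l^2 - 26*l - 9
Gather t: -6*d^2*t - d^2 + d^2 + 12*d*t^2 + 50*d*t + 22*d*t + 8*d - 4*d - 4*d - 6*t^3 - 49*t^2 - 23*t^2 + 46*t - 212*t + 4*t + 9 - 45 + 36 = -6*t^3 + t^2*(12*d - 72) + t*(-6*d^2 + 72*d - 162)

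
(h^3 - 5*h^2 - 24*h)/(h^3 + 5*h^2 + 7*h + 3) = h*(h - 8)/(h^2 + 2*h + 1)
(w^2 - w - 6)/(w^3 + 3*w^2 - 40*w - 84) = (w - 3)/(w^2 + w - 42)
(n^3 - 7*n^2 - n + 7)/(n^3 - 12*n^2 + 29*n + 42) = (n - 1)/(n - 6)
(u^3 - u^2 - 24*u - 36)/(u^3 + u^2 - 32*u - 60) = (u + 3)/(u + 5)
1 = 1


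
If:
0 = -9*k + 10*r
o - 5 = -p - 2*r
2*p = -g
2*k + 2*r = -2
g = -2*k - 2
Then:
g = -18/19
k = -10/19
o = 104/19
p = 9/19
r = -9/19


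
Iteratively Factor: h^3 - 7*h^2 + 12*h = (h)*(h^2 - 7*h + 12) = h*(h - 4)*(h - 3)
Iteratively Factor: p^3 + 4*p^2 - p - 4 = (p + 4)*(p^2 - 1) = (p + 1)*(p + 4)*(p - 1)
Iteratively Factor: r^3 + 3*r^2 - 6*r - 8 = (r - 2)*(r^2 + 5*r + 4) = (r - 2)*(r + 4)*(r + 1)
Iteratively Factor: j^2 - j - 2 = (j + 1)*(j - 2)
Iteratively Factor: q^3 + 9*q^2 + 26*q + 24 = (q + 2)*(q^2 + 7*q + 12) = (q + 2)*(q + 3)*(q + 4)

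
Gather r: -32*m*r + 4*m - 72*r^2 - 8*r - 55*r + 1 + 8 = 4*m - 72*r^2 + r*(-32*m - 63) + 9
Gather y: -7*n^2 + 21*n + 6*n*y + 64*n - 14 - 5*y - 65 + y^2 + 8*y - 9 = -7*n^2 + 85*n + y^2 + y*(6*n + 3) - 88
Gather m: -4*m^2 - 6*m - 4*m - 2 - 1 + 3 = -4*m^2 - 10*m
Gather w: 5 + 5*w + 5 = 5*w + 10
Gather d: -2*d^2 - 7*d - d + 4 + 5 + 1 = -2*d^2 - 8*d + 10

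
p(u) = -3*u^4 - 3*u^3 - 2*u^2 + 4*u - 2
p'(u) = -12*u^3 - 9*u^2 - 4*u + 4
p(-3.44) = -337.41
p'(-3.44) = 399.75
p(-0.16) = -2.68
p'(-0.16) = 4.46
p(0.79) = -2.74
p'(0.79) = -10.69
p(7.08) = -8676.59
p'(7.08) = -4734.20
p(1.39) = -19.56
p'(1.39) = -51.18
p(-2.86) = -160.34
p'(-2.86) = 222.55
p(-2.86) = -160.34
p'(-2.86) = 222.55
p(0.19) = -1.34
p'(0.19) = 2.83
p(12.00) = -67634.00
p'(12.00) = -22076.00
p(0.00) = -2.00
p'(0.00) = 4.00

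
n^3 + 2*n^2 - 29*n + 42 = (n - 3)*(n - 2)*(n + 7)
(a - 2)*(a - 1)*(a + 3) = a^3 - 7*a + 6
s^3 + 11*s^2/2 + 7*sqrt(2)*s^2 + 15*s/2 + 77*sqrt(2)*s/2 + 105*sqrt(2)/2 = (s + 5/2)*(s + 3)*(s + 7*sqrt(2))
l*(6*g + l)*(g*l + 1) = 6*g^2*l^2 + g*l^3 + 6*g*l + l^2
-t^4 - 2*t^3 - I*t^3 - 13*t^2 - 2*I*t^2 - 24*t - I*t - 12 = (t - 3*I)*(t + 4*I)*(I*t + I)^2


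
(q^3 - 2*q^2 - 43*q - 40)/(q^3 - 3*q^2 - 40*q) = (q + 1)/q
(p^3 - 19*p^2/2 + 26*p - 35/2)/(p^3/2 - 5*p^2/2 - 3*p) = (-2*p^3 + 19*p^2 - 52*p + 35)/(p*(-p^2 + 5*p + 6))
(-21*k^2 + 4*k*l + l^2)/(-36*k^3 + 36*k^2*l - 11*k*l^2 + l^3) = (7*k + l)/(12*k^2 - 8*k*l + l^2)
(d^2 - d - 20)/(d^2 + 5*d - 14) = (d^2 - d - 20)/(d^2 + 5*d - 14)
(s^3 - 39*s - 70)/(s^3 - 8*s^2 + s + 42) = (s + 5)/(s - 3)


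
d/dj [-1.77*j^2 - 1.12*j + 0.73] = -3.54*j - 1.12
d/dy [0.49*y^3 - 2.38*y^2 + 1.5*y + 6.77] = 1.47*y^2 - 4.76*y + 1.5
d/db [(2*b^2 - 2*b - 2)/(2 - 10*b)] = (-5*b^2 + 2*b - 6)/(25*b^2 - 10*b + 1)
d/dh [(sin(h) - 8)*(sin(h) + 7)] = sin(2*h) - cos(h)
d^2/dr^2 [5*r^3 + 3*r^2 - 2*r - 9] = 30*r + 6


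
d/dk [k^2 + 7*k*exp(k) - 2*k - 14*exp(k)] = 7*k*exp(k) + 2*k - 7*exp(k) - 2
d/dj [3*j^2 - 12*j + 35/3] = 6*j - 12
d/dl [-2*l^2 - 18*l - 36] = -4*l - 18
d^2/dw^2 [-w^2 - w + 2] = -2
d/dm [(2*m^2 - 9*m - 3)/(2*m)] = 1 + 3/(2*m^2)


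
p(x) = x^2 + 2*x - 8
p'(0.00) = 2.00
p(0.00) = -8.00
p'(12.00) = 26.00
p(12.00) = 160.00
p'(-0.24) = 1.52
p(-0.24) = -8.42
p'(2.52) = 7.04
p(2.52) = 3.39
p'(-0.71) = 0.58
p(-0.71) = -8.92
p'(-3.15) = -4.30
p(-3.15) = -4.38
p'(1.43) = 4.86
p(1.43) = -3.10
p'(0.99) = 3.98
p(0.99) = -5.04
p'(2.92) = 7.84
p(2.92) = 6.37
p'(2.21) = 6.42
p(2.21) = 1.30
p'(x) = 2*x + 2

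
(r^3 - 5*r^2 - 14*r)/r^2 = r - 5 - 14/r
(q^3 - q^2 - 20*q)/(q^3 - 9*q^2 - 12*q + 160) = q/(q - 8)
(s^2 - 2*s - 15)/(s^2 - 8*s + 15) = (s + 3)/(s - 3)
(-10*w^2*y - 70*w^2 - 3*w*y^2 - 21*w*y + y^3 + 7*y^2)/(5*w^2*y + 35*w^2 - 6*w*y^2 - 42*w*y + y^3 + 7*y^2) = (2*w + y)/(-w + y)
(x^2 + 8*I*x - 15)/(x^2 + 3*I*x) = (x + 5*I)/x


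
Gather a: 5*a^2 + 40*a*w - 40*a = 5*a^2 + a*(40*w - 40)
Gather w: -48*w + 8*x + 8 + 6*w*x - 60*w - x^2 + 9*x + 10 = w*(6*x - 108) - x^2 + 17*x + 18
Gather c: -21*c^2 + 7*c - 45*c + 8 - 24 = -21*c^2 - 38*c - 16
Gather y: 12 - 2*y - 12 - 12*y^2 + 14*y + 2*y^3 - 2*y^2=2*y^3 - 14*y^2 + 12*y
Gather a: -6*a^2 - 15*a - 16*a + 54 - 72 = -6*a^2 - 31*a - 18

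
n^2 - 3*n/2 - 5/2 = (n - 5/2)*(n + 1)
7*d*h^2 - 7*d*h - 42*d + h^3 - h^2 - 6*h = (7*d + h)*(h - 3)*(h + 2)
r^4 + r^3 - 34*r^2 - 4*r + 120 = (r - 5)*(r - 2)*(r + 2)*(r + 6)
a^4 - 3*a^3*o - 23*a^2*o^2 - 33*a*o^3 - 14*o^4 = (a - 7*o)*(a + o)^2*(a + 2*o)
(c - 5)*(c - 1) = c^2 - 6*c + 5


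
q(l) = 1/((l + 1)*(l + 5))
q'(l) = -1/((l + 1)*(l + 5)^2) - 1/((l + 1)^2*(l + 5))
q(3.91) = 0.02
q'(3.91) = -0.01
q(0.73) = 0.10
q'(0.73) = -0.08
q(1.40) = 0.07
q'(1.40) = -0.04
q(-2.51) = -0.27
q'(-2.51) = -0.07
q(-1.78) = -0.40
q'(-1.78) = -0.39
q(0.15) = 0.17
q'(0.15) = -0.18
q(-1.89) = -0.36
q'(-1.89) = -0.29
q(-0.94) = 4.11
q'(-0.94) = -69.43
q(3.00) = 0.03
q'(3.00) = -0.01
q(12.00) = 0.00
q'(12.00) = 0.00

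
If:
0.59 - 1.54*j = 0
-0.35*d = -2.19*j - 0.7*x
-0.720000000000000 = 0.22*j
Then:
No Solution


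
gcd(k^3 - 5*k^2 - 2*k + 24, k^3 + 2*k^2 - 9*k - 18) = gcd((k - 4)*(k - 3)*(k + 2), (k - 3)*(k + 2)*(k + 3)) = k^2 - k - 6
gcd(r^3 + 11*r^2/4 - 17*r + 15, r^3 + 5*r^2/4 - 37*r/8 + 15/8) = r - 5/4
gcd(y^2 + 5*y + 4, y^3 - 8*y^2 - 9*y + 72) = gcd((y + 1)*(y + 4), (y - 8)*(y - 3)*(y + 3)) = 1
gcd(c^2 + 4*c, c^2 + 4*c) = c^2 + 4*c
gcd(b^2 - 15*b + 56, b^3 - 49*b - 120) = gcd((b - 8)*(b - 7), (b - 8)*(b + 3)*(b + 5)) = b - 8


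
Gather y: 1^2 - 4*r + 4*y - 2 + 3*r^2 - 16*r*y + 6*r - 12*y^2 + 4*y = 3*r^2 + 2*r - 12*y^2 + y*(8 - 16*r) - 1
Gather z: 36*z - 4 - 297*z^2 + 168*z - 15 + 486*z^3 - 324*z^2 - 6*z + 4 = 486*z^3 - 621*z^2 + 198*z - 15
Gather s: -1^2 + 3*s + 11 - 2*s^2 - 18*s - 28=-2*s^2 - 15*s - 18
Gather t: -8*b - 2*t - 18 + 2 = -8*b - 2*t - 16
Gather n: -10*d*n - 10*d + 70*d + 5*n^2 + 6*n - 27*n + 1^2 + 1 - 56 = 60*d + 5*n^2 + n*(-10*d - 21) - 54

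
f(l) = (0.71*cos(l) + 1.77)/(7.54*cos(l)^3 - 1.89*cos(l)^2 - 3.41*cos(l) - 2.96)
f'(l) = (0.71*cos(l) + 1.77)*(22.62*sin(l)*cos(l)^2 - 3.78*sin(l)*cos(l) - 3.41*sin(l))/(7.54*cos(l)^3 - 1.89*cos(l)^2 - 3.41*cos(l) - 2.96)^2 - 0.71*sin(l)/(7.54*cos(l)^3 - 1.89*cos(l)^2 - 3.41*cos(l) - 2.96)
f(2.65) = -0.17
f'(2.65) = 0.27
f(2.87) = -0.13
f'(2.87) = 0.12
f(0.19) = -2.49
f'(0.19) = 7.11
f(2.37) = -0.30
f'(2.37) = 0.64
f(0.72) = -0.68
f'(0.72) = 1.00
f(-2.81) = -0.14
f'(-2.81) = -0.15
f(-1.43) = -0.54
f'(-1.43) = 0.34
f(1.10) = -0.50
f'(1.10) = 0.10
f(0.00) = -3.44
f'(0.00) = 0.00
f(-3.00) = -0.12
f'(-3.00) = -0.06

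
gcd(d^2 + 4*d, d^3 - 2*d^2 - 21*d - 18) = 1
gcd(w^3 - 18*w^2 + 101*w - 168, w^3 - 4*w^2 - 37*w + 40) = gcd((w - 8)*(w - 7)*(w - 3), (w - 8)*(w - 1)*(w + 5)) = w - 8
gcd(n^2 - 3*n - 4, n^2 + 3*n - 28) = n - 4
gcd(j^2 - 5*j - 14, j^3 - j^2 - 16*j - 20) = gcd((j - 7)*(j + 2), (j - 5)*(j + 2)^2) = j + 2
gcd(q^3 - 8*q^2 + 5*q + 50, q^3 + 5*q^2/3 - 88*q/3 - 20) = q - 5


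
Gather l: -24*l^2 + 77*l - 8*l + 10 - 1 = -24*l^2 + 69*l + 9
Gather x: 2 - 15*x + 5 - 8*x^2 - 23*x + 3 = -8*x^2 - 38*x + 10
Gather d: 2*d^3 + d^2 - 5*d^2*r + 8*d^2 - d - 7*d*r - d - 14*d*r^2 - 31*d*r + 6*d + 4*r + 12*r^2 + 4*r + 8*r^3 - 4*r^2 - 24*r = 2*d^3 + d^2*(9 - 5*r) + d*(-14*r^2 - 38*r + 4) + 8*r^3 + 8*r^2 - 16*r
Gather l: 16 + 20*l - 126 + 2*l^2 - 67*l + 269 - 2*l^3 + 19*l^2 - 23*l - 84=-2*l^3 + 21*l^2 - 70*l + 75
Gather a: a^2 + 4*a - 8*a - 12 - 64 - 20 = a^2 - 4*a - 96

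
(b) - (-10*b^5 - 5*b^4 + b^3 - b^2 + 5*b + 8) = 10*b^5 + 5*b^4 - b^3 + b^2 - 4*b - 8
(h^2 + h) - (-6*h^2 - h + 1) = 7*h^2 + 2*h - 1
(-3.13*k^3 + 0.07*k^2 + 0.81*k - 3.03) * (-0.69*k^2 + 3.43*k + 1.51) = 2.1597*k^5 - 10.7842*k^4 - 5.0451*k^3 + 4.9747*k^2 - 9.1698*k - 4.5753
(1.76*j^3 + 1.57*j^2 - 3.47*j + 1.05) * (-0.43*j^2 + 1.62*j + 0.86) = -0.7568*j^5 + 2.1761*j^4 + 5.5491*j^3 - 4.7227*j^2 - 1.2832*j + 0.903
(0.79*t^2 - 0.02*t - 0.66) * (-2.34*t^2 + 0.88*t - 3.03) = -1.8486*t^4 + 0.742*t^3 - 0.8669*t^2 - 0.5202*t + 1.9998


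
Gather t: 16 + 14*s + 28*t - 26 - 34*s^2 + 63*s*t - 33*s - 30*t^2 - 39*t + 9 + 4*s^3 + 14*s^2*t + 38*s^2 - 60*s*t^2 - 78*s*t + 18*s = 4*s^3 + 4*s^2 - s + t^2*(-60*s - 30) + t*(14*s^2 - 15*s - 11) - 1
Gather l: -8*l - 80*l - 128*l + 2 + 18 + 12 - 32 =-216*l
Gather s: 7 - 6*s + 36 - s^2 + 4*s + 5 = -s^2 - 2*s + 48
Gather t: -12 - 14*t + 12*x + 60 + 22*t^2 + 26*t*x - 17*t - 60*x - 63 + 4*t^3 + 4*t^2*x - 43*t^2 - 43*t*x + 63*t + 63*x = 4*t^3 + t^2*(4*x - 21) + t*(32 - 17*x) + 15*x - 15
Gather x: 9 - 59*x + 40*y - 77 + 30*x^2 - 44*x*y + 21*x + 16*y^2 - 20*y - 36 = 30*x^2 + x*(-44*y - 38) + 16*y^2 + 20*y - 104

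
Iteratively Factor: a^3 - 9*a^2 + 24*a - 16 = (a - 4)*(a^2 - 5*a + 4) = (a - 4)^2*(a - 1)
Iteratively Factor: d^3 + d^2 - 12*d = (d + 4)*(d^2 - 3*d) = d*(d + 4)*(d - 3)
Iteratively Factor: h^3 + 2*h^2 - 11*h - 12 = (h - 3)*(h^2 + 5*h + 4) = (h - 3)*(h + 4)*(h + 1)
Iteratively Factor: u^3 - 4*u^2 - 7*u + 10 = (u - 1)*(u^2 - 3*u - 10) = (u - 1)*(u + 2)*(u - 5)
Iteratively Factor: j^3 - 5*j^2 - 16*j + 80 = (j - 5)*(j^2 - 16) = (j - 5)*(j + 4)*(j - 4)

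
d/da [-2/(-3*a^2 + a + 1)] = 2*(1 - 6*a)/(-3*a^2 + a + 1)^2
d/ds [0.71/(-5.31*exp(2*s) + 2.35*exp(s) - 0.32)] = (7.5402*exp(s) - 1.6685)*exp(s)/(5.31*exp(2*s) - 2.35*exp(s) + 0.32)^2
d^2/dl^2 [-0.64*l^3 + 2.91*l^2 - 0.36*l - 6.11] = 5.82 - 3.84*l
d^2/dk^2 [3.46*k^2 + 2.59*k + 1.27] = 6.92000000000000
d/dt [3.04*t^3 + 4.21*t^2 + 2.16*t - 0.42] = 9.12*t^2 + 8.42*t + 2.16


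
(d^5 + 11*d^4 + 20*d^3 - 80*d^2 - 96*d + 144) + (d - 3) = d^5 + 11*d^4 + 20*d^3 - 80*d^2 - 95*d + 141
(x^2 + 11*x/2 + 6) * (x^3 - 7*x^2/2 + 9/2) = x^5 + 2*x^4 - 53*x^3/4 - 33*x^2/2 + 99*x/4 + 27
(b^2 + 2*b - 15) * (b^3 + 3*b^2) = b^5 + 5*b^4 - 9*b^3 - 45*b^2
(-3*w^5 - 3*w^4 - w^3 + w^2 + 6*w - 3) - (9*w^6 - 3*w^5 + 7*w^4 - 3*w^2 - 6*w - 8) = -9*w^6 - 10*w^4 - w^3 + 4*w^2 + 12*w + 5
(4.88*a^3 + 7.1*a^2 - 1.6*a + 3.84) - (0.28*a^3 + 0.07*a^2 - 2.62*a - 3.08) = 4.6*a^3 + 7.03*a^2 + 1.02*a + 6.92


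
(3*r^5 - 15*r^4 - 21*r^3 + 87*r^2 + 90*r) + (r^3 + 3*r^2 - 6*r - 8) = 3*r^5 - 15*r^4 - 20*r^3 + 90*r^2 + 84*r - 8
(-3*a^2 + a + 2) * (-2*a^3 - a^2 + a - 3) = 6*a^5 + a^4 - 8*a^3 + 8*a^2 - a - 6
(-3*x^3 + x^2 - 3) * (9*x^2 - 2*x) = -27*x^5 + 15*x^4 - 2*x^3 - 27*x^2 + 6*x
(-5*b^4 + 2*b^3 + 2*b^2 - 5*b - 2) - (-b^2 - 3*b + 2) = -5*b^4 + 2*b^3 + 3*b^2 - 2*b - 4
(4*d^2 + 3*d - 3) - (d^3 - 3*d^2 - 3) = -d^3 + 7*d^2 + 3*d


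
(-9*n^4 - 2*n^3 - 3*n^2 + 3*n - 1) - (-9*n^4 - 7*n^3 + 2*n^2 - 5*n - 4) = 5*n^3 - 5*n^2 + 8*n + 3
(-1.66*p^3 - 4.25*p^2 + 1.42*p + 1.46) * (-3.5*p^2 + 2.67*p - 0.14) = 5.81*p^5 + 10.4428*p^4 - 16.0851*p^3 - 0.723599999999999*p^2 + 3.6994*p - 0.2044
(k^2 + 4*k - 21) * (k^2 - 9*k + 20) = k^4 - 5*k^3 - 37*k^2 + 269*k - 420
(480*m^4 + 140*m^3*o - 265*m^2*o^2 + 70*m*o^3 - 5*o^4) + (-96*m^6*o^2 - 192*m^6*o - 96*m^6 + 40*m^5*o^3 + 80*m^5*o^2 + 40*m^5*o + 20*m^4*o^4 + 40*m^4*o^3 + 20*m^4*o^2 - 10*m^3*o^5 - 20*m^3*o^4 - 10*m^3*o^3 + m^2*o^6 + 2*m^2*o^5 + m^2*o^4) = -96*m^6*o^2 - 192*m^6*o - 96*m^6 + 40*m^5*o^3 + 80*m^5*o^2 + 40*m^5*o + 20*m^4*o^4 + 40*m^4*o^3 + 20*m^4*o^2 + 480*m^4 - 10*m^3*o^5 - 20*m^3*o^4 - 10*m^3*o^3 + 140*m^3*o + m^2*o^6 + 2*m^2*o^5 + m^2*o^4 - 265*m^2*o^2 + 70*m*o^3 - 5*o^4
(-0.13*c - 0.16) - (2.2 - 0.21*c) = 0.08*c - 2.36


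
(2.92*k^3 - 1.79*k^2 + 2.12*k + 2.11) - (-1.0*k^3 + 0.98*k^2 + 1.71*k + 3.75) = 3.92*k^3 - 2.77*k^2 + 0.41*k - 1.64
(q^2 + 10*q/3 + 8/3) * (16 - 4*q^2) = -4*q^4 - 40*q^3/3 + 16*q^2/3 + 160*q/3 + 128/3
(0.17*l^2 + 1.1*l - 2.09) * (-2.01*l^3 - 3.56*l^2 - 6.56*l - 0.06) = -0.3417*l^5 - 2.8162*l^4 - 0.830300000000001*l^3 + 0.214199999999999*l^2 + 13.6444*l + 0.1254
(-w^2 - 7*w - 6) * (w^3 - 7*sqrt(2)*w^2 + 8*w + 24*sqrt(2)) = -w^5 - 7*w^4 + 7*sqrt(2)*w^4 - 14*w^3 + 49*sqrt(2)*w^3 - 56*w^2 + 18*sqrt(2)*w^2 - 168*sqrt(2)*w - 48*w - 144*sqrt(2)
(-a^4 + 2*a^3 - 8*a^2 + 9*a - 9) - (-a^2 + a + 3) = -a^4 + 2*a^3 - 7*a^2 + 8*a - 12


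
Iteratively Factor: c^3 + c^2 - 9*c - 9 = (c + 1)*(c^2 - 9) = (c + 1)*(c + 3)*(c - 3)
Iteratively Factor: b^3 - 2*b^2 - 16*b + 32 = (b - 4)*(b^2 + 2*b - 8) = (b - 4)*(b + 4)*(b - 2)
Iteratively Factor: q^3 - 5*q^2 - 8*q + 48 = (q - 4)*(q^2 - q - 12) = (q - 4)*(q + 3)*(q - 4)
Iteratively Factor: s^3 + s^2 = (s)*(s^2 + s) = s^2*(s + 1)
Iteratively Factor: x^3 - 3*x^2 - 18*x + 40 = (x - 5)*(x^2 + 2*x - 8) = (x - 5)*(x + 4)*(x - 2)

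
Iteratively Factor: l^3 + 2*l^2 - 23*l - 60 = (l + 4)*(l^2 - 2*l - 15) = (l + 3)*(l + 4)*(l - 5)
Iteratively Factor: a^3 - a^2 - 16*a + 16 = (a - 4)*(a^2 + 3*a - 4) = (a - 4)*(a + 4)*(a - 1)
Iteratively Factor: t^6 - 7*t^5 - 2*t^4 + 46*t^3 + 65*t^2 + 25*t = (t + 1)*(t^5 - 8*t^4 + 6*t^3 + 40*t^2 + 25*t) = (t - 5)*(t + 1)*(t^4 - 3*t^3 - 9*t^2 - 5*t) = (t - 5)^2*(t + 1)*(t^3 + 2*t^2 + t) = (t - 5)^2*(t + 1)^2*(t^2 + t) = (t - 5)^2*(t + 1)^3*(t)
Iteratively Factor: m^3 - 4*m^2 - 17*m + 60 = (m + 4)*(m^2 - 8*m + 15) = (m - 3)*(m + 4)*(m - 5)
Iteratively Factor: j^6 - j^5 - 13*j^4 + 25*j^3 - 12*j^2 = (j + 4)*(j^5 - 5*j^4 + 7*j^3 - 3*j^2) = j*(j + 4)*(j^4 - 5*j^3 + 7*j^2 - 3*j) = j^2*(j + 4)*(j^3 - 5*j^2 + 7*j - 3) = j^2*(j - 1)*(j + 4)*(j^2 - 4*j + 3) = j^2*(j - 3)*(j - 1)*(j + 4)*(j - 1)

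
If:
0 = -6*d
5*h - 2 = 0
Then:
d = 0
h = 2/5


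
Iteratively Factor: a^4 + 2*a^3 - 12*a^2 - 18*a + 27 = (a + 3)*(a^3 - a^2 - 9*a + 9) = (a - 1)*(a + 3)*(a^2 - 9) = (a - 3)*(a - 1)*(a + 3)*(a + 3)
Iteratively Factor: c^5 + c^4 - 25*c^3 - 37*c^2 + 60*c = (c + 3)*(c^4 - 2*c^3 - 19*c^2 + 20*c) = c*(c + 3)*(c^3 - 2*c^2 - 19*c + 20) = c*(c - 1)*(c + 3)*(c^2 - c - 20) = c*(c - 1)*(c + 3)*(c + 4)*(c - 5)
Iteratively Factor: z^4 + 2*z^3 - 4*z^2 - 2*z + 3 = (z + 1)*(z^3 + z^2 - 5*z + 3) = (z + 1)*(z + 3)*(z^2 - 2*z + 1) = (z - 1)*(z + 1)*(z + 3)*(z - 1)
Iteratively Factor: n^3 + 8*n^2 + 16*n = (n)*(n^2 + 8*n + 16) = n*(n + 4)*(n + 4)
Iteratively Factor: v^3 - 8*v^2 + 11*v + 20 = (v - 5)*(v^2 - 3*v - 4) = (v - 5)*(v - 4)*(v + 1)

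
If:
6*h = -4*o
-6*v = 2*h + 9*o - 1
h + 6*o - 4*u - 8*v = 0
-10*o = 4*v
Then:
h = 1/11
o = -3/22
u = -19/22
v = 15/44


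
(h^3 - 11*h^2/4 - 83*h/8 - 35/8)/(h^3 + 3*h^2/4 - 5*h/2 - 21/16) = 2*(h - 5)/(2*h - 3)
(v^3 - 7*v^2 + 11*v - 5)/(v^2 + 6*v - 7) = (v^2 - 6*v + 5)/(v + 7)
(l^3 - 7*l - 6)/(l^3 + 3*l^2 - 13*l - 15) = (l + 2)/(l + 5)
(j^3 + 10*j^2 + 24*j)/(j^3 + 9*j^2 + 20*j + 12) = j*(j + 4)/(j^2 + 3*j + 2)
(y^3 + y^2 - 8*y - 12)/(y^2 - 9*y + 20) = (y^3 + y^2 - 8*y - 12)/(y^2 - 9*y + 20)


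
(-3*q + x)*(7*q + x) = -21*q^2 + 4*q*x + x^2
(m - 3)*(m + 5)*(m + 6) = m^3 + 8*m^2 - 3*m - 90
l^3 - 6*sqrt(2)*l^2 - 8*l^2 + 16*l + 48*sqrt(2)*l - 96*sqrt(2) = (l - 4)^2*(l - 6*sqrt(2))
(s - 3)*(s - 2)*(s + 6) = s^3 + s^2 - 24*s + 36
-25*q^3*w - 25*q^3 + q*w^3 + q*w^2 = (-5*q + w)*(5*q + w)*(q*w + q)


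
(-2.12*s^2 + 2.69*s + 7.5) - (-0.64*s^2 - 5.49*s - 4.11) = -1.48*s^2 + 8.18*s + 11.61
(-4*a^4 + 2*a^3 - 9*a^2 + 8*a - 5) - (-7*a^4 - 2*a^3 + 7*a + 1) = 3*a^4 + 4*a^3 - 9*a^2 + a - 6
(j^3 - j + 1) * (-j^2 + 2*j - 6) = -j^5 + 2*j^4 - 5*j^3 - 3*j^2 + 8*j - 6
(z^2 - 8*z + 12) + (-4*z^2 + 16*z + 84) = -3*z^2 + 8*z + 96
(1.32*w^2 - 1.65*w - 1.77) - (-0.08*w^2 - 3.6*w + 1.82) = 1.4*w^2 + 1.95*w - 3.59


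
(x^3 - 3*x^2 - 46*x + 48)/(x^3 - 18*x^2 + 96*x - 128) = (x^2 + 5*x - 6)/(x^2 - 10*x + 16)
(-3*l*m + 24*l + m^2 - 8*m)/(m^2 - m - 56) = (-3*l + m)/(m + 7)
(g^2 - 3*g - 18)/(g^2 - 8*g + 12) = (g + 3)/(g - 2)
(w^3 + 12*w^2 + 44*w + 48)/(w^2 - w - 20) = (w^2 + 8*w + 12)/(w - 5)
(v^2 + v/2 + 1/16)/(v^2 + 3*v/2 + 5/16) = (4*v + 1)/(4*v + 5)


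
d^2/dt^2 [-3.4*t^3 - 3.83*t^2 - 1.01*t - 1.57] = -20.4*t - 7.66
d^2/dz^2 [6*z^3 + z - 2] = 36*z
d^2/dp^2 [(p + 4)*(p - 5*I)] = 2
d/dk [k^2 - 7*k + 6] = 2*k - 7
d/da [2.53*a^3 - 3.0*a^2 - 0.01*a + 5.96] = 7.59*a^2 - 6.0*a - 0.01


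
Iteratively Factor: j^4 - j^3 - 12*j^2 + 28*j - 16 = (j + 4)*(j^3 - 5*j^2 + 8*j - 4) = (j - 1)*(j + 4)*(j^2 - 4*j + 4) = (j - 2)*(j - 1)*(j + 4)*(j - 2)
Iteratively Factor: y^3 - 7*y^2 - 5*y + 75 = (y + 3)*(y^2 - 10*y + 25) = (y - 5)*(y + 3)*(y - 5)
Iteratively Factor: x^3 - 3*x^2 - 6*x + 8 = (x - 1)*(x^2 - 2*x - 8) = (x - 4)*(x - 1)*(x + 2)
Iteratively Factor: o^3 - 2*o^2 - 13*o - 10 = (o + 2)*(o^2 - 4*o - 5) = (o + 1)*(o + 2)*(o - 5)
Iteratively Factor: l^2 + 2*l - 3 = (l - 1)*(l + 3)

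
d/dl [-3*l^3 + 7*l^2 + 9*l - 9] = -9*l^2 + 14*l + 9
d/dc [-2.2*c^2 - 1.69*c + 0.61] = -4.4*c - 1.69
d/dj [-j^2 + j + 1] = 1 - 2*j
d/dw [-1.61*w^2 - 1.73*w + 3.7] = -3.22*w - 1.73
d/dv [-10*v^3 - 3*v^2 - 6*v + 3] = -30*v^2 - 6*v - 6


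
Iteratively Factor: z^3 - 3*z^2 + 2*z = (z - 1)*(z^2 - 2*z) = (z - 2)*(z - 1)*(z)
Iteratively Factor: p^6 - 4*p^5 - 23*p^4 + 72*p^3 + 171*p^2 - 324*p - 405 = (p + 3)*(p^5 - 7*p^4 - 2*p^3 + 78*p^2 - 63*p - 135) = (p - 3)*(p + 3)*(p^4 - 4*p^3 - 14*p^2 + 36*p + 45) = (p - 3)^2*(p + 3)*(p^3 - p^2 - 17*p - 15) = (p - 3)^2*(p + 3)^2*(p^2 - 4*p - 5) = (p - 3)^2*(p + 1)*(p + 3)^2*(p - 5)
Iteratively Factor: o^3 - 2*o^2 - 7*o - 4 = (o - 4)*(o^2 + 2*o + 1) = (o - 4)*(o + 1)*(o + 1)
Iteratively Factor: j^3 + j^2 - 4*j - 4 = (j - 2)*(j^2 + 3*j + 2) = (j - 2)*(j + 2)*(j + 1)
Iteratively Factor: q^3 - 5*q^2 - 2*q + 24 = (q - 3)*(q^2 - 2*q - 8) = (q - 4)*(q - 3)*(q + 2)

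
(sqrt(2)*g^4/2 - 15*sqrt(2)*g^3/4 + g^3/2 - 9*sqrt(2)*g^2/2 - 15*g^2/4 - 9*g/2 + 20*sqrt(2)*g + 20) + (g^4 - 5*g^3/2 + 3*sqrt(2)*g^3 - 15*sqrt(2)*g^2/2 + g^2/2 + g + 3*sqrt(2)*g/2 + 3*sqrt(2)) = sqrt(2)*g^4/2 + g^4 - 2*g^3 - 3*sqrt(2)*g^3/4 - 12*sqrt(2)*g^2 - 13*g^2/4 - 7*g/2 + 43*sqrt(2)*g/2 + 3*sqrt(2) + 20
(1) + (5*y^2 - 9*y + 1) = 5*y^2 - 9*y + 2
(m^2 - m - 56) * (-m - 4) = -m^3 - 3*m^2 + 60*m + 224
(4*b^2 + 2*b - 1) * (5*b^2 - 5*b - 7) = 20*b^4 - 10*b^3 - 43*b^2 - 9*b + 7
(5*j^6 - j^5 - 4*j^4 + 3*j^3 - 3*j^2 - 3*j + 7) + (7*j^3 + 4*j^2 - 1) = 5*j^6 - j^5 - 4*j^4 + 10*j^3 + j^2 - 3*j + 6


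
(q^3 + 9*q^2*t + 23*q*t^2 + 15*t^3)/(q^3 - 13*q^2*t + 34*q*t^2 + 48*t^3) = (q^2 + 8*q*t + 15*t^2)/(q^2 - 14*q*t + 48*t^2)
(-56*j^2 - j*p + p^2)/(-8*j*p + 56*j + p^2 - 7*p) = (7*j + p)/(p - 7)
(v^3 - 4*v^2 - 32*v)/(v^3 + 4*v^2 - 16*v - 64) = v*(v - 8)/(v^2 - 16)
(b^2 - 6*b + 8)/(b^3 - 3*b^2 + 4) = (b - 4)/(b^2 - b - 2)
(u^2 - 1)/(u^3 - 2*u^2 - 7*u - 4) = (u - 1)/(u^2 - 3*u - 4)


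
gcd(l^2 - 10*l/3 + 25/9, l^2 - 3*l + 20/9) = l - 5/3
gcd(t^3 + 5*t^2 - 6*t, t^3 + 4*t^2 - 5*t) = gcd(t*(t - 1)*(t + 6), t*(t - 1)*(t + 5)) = t^2 - t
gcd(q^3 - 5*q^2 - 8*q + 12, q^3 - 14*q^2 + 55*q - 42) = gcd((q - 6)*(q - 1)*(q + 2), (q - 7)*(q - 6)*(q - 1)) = q^2 - 7*q + 6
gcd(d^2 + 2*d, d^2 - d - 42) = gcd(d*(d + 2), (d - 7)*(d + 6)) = 1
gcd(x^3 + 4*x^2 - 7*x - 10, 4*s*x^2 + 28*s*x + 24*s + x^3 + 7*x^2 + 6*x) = x + 1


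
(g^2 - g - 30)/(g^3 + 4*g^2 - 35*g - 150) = 1/(g + 5)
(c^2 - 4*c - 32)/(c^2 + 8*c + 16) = (c - 8)/(c + 4)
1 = 1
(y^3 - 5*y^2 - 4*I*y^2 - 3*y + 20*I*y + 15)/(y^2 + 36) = (y^3 - y^2*(5 + 4*I) + y*(-3 + 20*I) + 15)/(y^2 + 36)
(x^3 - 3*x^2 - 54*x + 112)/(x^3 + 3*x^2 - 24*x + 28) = (x - 8)/(x - 2)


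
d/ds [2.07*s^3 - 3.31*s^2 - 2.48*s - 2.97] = 6.21*s^2 - 6.62*s - 2.48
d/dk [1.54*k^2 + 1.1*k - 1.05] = 3.08*k + 1.1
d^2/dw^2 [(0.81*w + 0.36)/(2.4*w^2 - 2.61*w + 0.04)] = ((2.5002 - 11.664*w)*(2.4*w^2 - 2.61*w + 0.04) + (0.81*w + 0.36)*(4.8*w - 2.61)*(9.6*w - 5.22))/(2.4*w^2 - 2.61*w + 0.04)^3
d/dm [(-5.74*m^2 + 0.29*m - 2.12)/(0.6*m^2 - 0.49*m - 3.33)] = (2.6386*m^2 + 40.7724*m - 2.0045)/(0.36*m^4 - 0.588*m^3 - 3.7559*m^2 + 3.2634*m + 11.0889)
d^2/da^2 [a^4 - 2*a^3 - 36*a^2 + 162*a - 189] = 12*a^2 - 12*a - 72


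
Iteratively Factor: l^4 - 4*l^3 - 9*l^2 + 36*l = (l)*(l^3 - 4*l^2 - 9*l + 36) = l*(l + 3)*(l^2 - 7*l + 12) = l*(l - 3)*(l + 3)*(l - 4)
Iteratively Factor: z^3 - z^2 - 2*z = (z)*(z^2 - z - 2) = z*(z - 2)*(z + 1)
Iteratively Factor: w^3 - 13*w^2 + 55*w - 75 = (w - 5)*(w^2 - 8*w + 15) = (w - 5)^2*(w - 3)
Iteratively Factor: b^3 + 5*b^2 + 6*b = (b)*(b^2 + 5*b + 6) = b*(b + 2)*(b + 3)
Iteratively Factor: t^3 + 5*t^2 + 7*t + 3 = (t + 1)*(t^2 + 4*t + 3) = (t + 1)^2*(t + 3)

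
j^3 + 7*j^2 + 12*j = j*(j + 3)*(j + 4)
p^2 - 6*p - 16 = (p - 8)*(p + 2)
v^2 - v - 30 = (v - 6)*(v + 5)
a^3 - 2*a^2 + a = a*(a - 1)^2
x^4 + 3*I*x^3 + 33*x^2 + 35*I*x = x*(x - 5*I)*(x + I)*(x + 7*I)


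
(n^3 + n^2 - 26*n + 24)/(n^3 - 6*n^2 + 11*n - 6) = (n^2 + 2*n - 24)/(n^2 - 5*n + 6)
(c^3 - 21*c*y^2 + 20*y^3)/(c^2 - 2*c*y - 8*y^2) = (c^2 + 4*c*y - 5*y^2)/(c + 2*y)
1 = 1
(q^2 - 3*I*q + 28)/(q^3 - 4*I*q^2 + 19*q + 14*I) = (q + 4*I)/(q^2 + 3*I*q - 2)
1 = 1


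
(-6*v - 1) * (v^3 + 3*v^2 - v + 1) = -6*v^4 - 19*v^3 + 3*v^2 - 5*v - 1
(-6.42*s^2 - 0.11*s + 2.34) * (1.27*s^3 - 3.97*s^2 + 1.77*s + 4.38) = -8.1534*s^5 + 25.3477*s^4 - 7.9549*s^3 - 37.6041*s^2 + 3.66*s + 10.2492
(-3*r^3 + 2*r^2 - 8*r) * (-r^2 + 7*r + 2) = 3*r^5 - 23*r^4 + 16*r^3 - 52*r^2 - 16*r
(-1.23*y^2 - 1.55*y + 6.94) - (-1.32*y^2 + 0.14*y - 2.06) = 0.0900000000000001*y^2 - 1.69*y + 9.0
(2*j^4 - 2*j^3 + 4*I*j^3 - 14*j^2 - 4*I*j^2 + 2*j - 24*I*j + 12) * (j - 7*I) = 2*j^5 - 2*j^4 - 10*I*j^4 + 14*j^3 + 10*I*j^3 - 26*j^2 + 74*I*j^2 - 156*j - 14*I*j - 84*I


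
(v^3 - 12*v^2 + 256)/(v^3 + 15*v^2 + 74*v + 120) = (v^2 - 16*v + 64)/(v^2 + 11*v + 30)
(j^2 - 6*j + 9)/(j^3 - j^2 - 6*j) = (j - 3)/(j*(j + 2))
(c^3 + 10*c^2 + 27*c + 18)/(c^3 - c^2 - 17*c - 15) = (c + 6)/(c - 5)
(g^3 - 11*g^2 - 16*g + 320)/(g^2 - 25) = (g^2 - 16*g + 64)/(g - 5)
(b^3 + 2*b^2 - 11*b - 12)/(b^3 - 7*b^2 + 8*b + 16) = (b^2 + b - 12)/(b^2 - 8*b + 16)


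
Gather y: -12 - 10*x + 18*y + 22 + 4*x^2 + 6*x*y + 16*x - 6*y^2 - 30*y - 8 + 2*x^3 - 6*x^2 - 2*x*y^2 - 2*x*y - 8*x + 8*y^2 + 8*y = 2*x^3 - 2*x^2 - 2*x + y^2*(2 - 2*x) + y*(4*x - 4) + 2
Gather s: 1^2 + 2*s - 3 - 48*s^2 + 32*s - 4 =-48*s^2 + 34*s - 6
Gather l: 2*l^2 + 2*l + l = 2*l^2 + 3*l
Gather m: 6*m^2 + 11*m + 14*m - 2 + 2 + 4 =6*m^2 + 25*m + 4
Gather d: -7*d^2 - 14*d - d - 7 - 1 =-7*d^2 - 15*d - 8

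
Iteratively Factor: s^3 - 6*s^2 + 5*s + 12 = (s - 3)*(s^2 - 3*s - 4) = (s - 4)*(s - 3)*(s + 1)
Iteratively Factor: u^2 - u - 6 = (u + 2)*(u - 3)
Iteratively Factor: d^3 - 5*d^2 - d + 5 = (d + 1)*(d^2 - 6*d + 5) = (d - 5)*(d + 1)*(d - 1)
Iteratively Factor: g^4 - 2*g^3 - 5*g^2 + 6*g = (g - 1)*(g^3 - g^2 - 6*g) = (g - 1)*(g + 2)*(g^2 - 3*g) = (g - 3)*(g - 1)*(g + 2)*(g)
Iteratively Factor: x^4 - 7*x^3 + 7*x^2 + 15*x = (x)*(x^3 - 7*x^2 + 7*x + 15) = x*(x + 1)*(x^2 - 8*x + 15) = x*(x - 3)*(x + 1)*(x - 5)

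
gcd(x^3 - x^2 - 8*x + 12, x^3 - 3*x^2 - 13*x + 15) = x + 3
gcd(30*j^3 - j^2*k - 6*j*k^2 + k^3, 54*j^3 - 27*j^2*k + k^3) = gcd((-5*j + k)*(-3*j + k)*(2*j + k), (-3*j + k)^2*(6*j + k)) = 3*j - k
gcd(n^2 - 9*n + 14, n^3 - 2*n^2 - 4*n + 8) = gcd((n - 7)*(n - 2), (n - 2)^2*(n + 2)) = n - 2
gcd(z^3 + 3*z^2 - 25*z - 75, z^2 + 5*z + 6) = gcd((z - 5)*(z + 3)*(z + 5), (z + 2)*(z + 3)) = z + 3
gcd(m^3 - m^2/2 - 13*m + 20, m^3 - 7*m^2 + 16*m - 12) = m - 2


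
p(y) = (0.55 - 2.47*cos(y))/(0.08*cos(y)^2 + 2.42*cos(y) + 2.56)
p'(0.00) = 0.00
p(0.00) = -0.38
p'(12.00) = -0.19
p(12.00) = -0.33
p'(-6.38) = -0.03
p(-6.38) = -0.38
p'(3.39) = -21.67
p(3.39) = 10.17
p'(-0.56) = -0.18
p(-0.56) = -0.33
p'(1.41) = 0.87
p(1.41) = 0.05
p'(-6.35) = -0.02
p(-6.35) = -0.38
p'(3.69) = -12.67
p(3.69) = 4.80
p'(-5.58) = 0.25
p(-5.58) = -0.30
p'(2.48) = 9.35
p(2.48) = 3.57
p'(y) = (0.55 - 2.47*cos(y))*(0.16*sin(y)*cos(y) + 2.42*sin(y))/(0.08*cos(y)^2 + 2.42*cos(y) + 2.56)^2 + 2.47*sin(y)/(0.08*cos(y)^2 + 2.42*cos(y) + 2.56) = (-0.1976*cos(y)^2 + 0.088*cos(y) + 7.6542)*sin(y)/(0.0064*cos(y)^4 + 0.3872*cos(y)^3 + 6.266*cos(y)^2 + 12.3904*cos(y) + 6.5536)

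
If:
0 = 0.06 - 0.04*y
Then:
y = 1.50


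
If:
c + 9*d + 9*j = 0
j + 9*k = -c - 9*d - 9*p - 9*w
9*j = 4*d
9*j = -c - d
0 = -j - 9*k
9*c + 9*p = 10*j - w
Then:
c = 0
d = 0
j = 0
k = 0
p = 0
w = 0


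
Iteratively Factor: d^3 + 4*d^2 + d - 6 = (d + 3)*(d^2 + d - 2) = (d - 1)*(d + 3)*(d + 2)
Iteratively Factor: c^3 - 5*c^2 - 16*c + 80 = (c - 5)*(c^2 - 16) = (c - 5)*(c + 4)*(c - 4)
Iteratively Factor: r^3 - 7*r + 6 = (r + 3)*(r^2 - 3*r + 2) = (r - 2)*(r + 3)*(r - 1)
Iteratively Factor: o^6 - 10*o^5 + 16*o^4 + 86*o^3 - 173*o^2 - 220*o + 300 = (o - 3)*(o^5 - 7*o^4 - 5*o^3 + 71*o^2 + 40*o - 100) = (o - 3)*(o + 2)*(o^4 - 9*o^3 + 13*o^2 + 45*o - 50) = (o - 5)*(o - 3)*(o + 2)*(o^3 - 4*o^2 - 7*o + 10) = (o - 5)*(o - 3)*(o + 2)^2*(o^2 - 6*o + 5) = (o - 5)*(o - 3)*(o - 1)*(o + 2)^2*(o - 5)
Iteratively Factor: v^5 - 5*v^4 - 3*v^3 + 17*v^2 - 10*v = (v)*(v^4 - 5*v^3 - 3*v^2 + 17*v - 10) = v*(v - 1)*(v^3 - 4*v^2 - 7*v + 10) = v*(v - 1)*(v + 2)*(v^2 - 6*v + 5) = v*(v - 1)^2*(v + 2)*(v - 5)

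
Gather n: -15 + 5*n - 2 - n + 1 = 4*n - 16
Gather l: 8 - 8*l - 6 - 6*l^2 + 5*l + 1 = -6*l^2 - 3*l + 3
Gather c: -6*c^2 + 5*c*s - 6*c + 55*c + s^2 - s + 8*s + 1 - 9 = -6*c^2 + c*(5*s + 49) + s^2 + 7*s - 8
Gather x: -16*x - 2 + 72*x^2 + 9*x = 72*x^2 - 7*x - 2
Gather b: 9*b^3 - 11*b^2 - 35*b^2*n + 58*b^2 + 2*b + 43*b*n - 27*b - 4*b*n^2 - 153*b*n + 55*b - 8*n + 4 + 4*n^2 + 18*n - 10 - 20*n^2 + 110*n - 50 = 9*b^3 + b^2*(47 - 35*n) + b*(-4*n^2 - 110*n + 30) - 16*n^2 + 120*n - 56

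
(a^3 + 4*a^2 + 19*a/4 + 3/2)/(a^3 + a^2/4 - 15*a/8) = 2*(2*a^2 + 5*a + 2)/(a*(4*a - 5))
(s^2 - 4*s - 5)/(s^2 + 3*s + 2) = (s - 5)/(s + 2)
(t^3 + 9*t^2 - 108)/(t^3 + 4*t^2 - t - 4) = (t^3 + 9*t^2 - 108)/(t^3 + 4*t^2 - t - 4)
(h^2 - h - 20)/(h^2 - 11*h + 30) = (h + 4)/(h - 6)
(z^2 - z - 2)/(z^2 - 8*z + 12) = (z + 1)/(z - 6)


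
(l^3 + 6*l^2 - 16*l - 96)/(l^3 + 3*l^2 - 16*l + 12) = (l^2 - 16)/(l^2 - 3*l + 2)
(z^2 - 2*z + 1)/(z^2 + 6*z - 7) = (z - 1)/(z + 7)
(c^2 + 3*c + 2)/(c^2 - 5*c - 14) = (c + 1)/(c - 7)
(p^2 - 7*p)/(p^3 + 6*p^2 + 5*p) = (p - 7)/(p^2 + 6*p + 5)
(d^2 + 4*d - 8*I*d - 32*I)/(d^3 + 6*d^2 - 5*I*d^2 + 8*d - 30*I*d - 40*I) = (d - 8*I)/(d^2 + d*(2 - 5*I) - 10*I)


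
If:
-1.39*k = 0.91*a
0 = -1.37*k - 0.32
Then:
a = 0.36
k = -0.23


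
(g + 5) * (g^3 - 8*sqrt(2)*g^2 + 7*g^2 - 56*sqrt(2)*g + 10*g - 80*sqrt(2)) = g^4 - 8*sqrt(2)*g^3 + 12*g^3 - 96*sqrt(2)*g^2 + 45*g^2 - 360*sqrt(2)*g + 50*g - 400*sqrt(2)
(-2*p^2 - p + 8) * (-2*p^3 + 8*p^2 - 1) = 4*p^5 - 14*p^4 - 24*p^3 + 66*p^2 + p - 8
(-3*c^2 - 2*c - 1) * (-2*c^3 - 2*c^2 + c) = 6*c^5 + 10*c^4 + 3*c^3 - c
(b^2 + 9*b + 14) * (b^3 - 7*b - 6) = b^5 + 9*b^4 + 7*b^3 - 69*b^2 - 152*b - 84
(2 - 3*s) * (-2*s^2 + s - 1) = 6*s^3 - 7*s^2 + 5*s - 2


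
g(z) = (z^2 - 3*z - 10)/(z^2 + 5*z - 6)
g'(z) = (-2*z - 5)*(z^2 - 3*z - 10)/(z^2 + 5*z - 6)^2 + (2*z - 3)/(z^2 + 5*z - 6)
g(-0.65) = 0.86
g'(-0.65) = 0.85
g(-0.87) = 0.69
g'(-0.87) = 0.73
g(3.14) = -0.49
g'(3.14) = 0.45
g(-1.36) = 0.37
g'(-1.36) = 0.60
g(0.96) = 42.95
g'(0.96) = 1071.56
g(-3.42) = -1.05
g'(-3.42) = 1.03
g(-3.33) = -0.96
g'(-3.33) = 0.97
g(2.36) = -1.01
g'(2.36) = 1.02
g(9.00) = 0.37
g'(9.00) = 0.05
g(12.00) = 0.49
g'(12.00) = 0.03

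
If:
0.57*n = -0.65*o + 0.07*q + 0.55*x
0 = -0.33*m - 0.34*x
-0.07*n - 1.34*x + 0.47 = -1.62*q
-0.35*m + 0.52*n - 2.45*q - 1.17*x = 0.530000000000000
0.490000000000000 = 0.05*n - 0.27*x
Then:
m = -7.28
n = 47.98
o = -35.27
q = 7.63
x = 7.07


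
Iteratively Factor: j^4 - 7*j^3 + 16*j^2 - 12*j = (j - 2)*(j^3 - 5*j^2 + 6*j) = j*(j - 2)*(j^2 - 5*j + 6) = j*(j - 2)^2*(j - 3)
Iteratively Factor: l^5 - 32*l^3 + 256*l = (l)*(l^4 - 32*l^2 + 256) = l*(l + 4)*(l^3 - 4*l^2 - 16*l + 64) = l*(l + 4)^2*(l^2 - 8*l + 16) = l*(l - 4)*(l + 4)^2*(l - 4)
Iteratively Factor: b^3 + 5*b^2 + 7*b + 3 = (b + 1)*(b^2 + 4*b + 3) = (b + 1)^2*(b + 3)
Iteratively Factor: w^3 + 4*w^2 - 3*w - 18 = (w + 3)*(w^2 + w - 6) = (w + 3)^2*(w - 2)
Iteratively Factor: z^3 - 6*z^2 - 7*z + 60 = (z - 4)*(z^2 - 2*z - 15) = (z - 4)*(z + 3)*(z - 5)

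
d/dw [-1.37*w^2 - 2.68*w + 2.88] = -2.74*w - 2.68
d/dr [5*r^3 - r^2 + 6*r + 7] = 15*r^2 - 2*r + 6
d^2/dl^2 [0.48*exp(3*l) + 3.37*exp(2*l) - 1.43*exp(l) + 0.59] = (4.32*exp(2*l) + 13.48*exp(l) - 1.43)*exp(l)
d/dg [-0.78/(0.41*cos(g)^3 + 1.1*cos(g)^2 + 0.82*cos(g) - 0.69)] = (0.9594*sin(g)^2 - 1.716*cos(g) - 1.599)*sin(g)/(0.41*cos(g)^3 + 1.1*cos(g)^2 + 0.82*cos(g) - 0.69)^2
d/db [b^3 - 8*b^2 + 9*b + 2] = 3*b^2 - 16*b + 9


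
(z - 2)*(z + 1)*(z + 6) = z^3 + 5*z^2 - 8*z - 12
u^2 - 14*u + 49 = (u - 7)^2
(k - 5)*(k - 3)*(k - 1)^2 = k^4 - 10*k^3 + 32*k^2 - 38*k + 15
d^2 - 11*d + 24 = (d - 8)*(d - 3)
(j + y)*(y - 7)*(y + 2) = j*y^2 - 5*j*y - 14*j + y^3 - 5*y^2 - 14*y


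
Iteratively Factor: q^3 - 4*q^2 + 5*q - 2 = (q - 2)*(q^2 - 2*q + 1) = (q - 2)*(q - 1)*(q - 1)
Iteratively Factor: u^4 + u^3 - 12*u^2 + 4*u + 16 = (u - 2)*(u^3 + 3*u^2 - 6*u - 8) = (u - 2)*(u + 4)*(u^2 - u - 2) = (u - 2)^2*(u + 4)*(u + 1)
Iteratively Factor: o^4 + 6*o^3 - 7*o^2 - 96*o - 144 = (o + 3)*(o^3 + 3*o^2 - 16*o - 48) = (o + 3)^2*(o^2 - 16) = (o - 4)*(o + 3)^2*(o + 4)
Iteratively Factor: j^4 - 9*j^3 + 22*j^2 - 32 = (j - 4)*(j^3 - 5*j^2 + 2*j + 8) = (j - 4)*(j + 1)*(j^2 - 6*j + 8) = (j - 4)^2*(j + 1)*(j - 2)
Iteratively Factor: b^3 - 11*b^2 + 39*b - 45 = (b - 3)*(b^2 - 8*b + 15) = (b - 5)*(b - 3)*(b - 3)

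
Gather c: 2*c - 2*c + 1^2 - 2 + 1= 0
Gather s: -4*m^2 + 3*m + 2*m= -4*m^2 + 5*m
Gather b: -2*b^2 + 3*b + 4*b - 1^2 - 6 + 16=-2*b^2 + 7*b + 9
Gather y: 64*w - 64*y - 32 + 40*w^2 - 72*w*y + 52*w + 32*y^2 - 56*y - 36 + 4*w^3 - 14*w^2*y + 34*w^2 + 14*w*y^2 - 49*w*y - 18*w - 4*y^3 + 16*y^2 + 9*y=4*w^3 + 74*w^2 + 98*w - 4*y^3 + y^2*(14*w + 48) + y*(-14*w^2 - 121*w - 111) - 68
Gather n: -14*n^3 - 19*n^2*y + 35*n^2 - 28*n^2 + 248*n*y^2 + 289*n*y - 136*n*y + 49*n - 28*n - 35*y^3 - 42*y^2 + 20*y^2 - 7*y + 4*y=-14*n^3 + n^2*(7 - 19*y) + n*(248*y^2 + 153*y + 21) - 35*y^3 - 22*y^2 - 3*y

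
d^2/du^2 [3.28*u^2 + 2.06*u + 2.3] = 6.56000000000000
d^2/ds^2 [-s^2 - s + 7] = -2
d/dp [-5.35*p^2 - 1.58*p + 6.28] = -10.7*p - 1.58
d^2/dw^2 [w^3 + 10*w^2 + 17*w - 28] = 6*w + 20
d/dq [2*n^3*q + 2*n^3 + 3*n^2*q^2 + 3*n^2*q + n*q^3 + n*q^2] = n*(2*n^2 + 6*n*q + 3*n + 3*q^2 + 2*q)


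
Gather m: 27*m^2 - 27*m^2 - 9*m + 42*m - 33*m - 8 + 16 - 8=0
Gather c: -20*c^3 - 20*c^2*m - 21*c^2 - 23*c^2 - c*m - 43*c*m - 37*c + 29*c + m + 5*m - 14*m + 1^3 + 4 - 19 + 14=-20*c^3 + c^2*(-20*m - 44) + c*(-44*m - 8) - 8*m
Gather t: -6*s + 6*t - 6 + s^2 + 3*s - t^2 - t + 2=s^2 - 3*s - t^2 + 5*t - 4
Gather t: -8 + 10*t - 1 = 10*t - 9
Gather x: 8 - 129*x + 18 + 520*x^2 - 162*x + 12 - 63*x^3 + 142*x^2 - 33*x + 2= -63*x^3 + 662*x^2 - 324*x + 40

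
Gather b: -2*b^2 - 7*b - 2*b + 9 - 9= -2*b^2 - 9*b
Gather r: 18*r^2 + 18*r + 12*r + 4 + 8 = 18*r^2 + 30*r + 12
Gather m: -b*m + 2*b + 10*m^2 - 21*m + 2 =2*b + 10*m^2 + m*(-b - 21) + 2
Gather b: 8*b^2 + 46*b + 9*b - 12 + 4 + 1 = 8*b^2 + 55*b - 7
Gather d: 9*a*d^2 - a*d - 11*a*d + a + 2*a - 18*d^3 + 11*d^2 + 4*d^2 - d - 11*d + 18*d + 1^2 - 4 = 3*a - 18*d^3 + d^2*(9*a + 15) + d*(6 - 12*a) - 3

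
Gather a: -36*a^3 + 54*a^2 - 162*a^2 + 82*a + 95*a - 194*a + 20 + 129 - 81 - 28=-36*a^3 - 108*a^2 - 17*a + 40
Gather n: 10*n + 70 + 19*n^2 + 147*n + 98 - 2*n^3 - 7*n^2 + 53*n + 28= -2*n^3 + 12*n^2 + 210*n + 196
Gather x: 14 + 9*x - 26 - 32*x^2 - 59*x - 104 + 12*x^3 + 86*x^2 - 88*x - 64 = 12*x^3 + 54*x^2 - 138*x - 180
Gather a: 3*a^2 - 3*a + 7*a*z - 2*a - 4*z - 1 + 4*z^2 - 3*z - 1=3*a^2 + a*(7*z - 5) + 4*z^2 - 7*z - 2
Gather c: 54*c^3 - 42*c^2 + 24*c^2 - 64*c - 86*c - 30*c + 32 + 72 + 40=54*c^3 - 18*c^2 - 180*c + 144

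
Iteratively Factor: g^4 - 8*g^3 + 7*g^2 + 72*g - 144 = (g - 4)*(g^3 - 4*g^2 - 9*g + 36) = (g - 4)*(g + 3)*(g^2 - 7*g + 12) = (g - 4)^2*(g + 3)*(g - 3)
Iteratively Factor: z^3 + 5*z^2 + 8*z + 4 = (z + 1)*(z^2 + 4*z + 4) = (z + 1)*(z + 2)*(z + 2)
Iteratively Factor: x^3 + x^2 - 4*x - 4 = (x + 1)*(x^2 - 4) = (x + 1)*(x + 2)*(x - 2)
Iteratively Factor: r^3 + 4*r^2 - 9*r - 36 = (r + 4)*(r^2 - 9) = (r - 3)*(r + 4)*(r + 3)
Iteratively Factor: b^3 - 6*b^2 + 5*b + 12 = (b + 1)*(b^2 - 7*b + 12) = (b - 3)*(b + 1)*(b - 4)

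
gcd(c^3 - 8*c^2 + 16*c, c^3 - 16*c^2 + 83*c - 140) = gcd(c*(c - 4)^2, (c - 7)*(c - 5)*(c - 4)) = c - 4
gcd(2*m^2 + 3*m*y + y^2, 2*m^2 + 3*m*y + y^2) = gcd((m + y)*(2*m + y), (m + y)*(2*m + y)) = 2*m^2 + 3*m*y + y^2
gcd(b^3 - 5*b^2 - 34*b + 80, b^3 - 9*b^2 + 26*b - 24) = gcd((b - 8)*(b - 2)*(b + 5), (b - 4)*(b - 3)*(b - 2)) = b - 2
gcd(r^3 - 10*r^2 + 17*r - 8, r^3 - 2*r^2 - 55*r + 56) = r^2 - 9*r + 8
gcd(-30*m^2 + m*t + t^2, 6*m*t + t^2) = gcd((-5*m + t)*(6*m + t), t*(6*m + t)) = 6*m + t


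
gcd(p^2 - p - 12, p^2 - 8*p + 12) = 1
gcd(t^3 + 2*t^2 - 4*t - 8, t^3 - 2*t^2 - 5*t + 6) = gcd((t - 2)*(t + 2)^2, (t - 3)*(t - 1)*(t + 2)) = t + 2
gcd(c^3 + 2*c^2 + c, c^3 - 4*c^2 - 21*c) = c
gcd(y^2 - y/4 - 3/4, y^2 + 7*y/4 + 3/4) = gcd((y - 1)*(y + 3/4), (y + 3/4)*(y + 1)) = y + 3/4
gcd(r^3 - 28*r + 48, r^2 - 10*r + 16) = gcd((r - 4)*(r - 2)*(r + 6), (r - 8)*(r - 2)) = r - 2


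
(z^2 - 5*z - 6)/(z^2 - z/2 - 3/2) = 2*(z - 6)/(2*z - 3)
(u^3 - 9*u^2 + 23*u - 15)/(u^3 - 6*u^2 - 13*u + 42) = (u^3 - 9*u^2 + 23*u - 15)/(u^3 - 6*u^2 - 13*u + 42)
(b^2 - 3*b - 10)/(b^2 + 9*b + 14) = (b - 5)/(b + 7)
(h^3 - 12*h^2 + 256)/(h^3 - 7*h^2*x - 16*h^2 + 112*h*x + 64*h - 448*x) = (-h - 4)/(-h + 7*x)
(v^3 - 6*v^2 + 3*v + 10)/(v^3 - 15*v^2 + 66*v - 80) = (v + 1)/(v - 8)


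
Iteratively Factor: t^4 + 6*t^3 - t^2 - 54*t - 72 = (t + 3)*(t^3 + 3*t^2 - 10*t - 24) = (t + 3)*(t + 4)*(t^2 - t - 6) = (t - 3)*(t + 3)*(t + 4)*(t + 2)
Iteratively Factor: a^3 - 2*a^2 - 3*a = (a + 1)*(a^2 - 3*a) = a*(a + 1)*(a - 3)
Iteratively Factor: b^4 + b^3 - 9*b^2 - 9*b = (b + 3)*(b^3 - 2*b^2 - 3*b) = b*(b + 3)*(b^2 - 2*b - 3) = b*(b + 1)*(b + 3)*(b - 3)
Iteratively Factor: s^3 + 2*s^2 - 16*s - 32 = (s + 4)*(s^2 - 2*s - 8) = (s - 4)*(s + 4)*(s + 2)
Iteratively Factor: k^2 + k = (k)*(k + 1)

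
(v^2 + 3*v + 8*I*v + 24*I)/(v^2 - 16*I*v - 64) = (v^2 + v*(3 + 8*I) + 24*I)/(v^2 - 16*I*v - 64)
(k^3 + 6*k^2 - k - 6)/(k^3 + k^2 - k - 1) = (k + 6)/(k + 1)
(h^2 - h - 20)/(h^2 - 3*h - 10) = (h + 4)/(h + 2)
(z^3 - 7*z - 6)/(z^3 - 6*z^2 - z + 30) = (z + 1)/(z - 5)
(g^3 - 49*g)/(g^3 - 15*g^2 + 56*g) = (g + 7)/(g - 8)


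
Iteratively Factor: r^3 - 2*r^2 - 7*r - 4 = (r + 1)*(r^2 - 3*r - 4) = (r + 1)^2*(r - 4)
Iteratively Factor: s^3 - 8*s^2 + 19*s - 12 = (s - 4)*(s^2 - 4*s + 3) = (s - 4)*(s - 1)*(s - 3)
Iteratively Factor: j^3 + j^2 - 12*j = (j + 4)*(j^2 - 3*j) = (j - 3)*(j + 4)*(j)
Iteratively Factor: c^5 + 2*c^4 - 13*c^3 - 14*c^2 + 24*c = (c + 2)*(c^4 - 13*c^2 + 12*c) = (c + 2)*(c + 4)*(c^3 - 4*c^2 + 3*c) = c*(c + 2)*(c + 4)*(c^2 - 4*c + 3) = c*(c - 3)*(c + 2)*(c + 4)*(c - 1)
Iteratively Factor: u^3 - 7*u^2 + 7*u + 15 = (u - 5)*(u^2 - 2*u - 3) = (u - 5)*(u + 1)*(u - 3)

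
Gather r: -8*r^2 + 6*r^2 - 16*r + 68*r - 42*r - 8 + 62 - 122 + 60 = -2*r^2 + 10*r - 8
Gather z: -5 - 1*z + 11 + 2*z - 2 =z + 4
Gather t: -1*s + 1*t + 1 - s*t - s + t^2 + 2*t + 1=-2*s + t^2 + t*(3 - s) + 2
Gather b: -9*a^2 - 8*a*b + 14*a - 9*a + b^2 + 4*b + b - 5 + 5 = -9*a^2 + 5*a + b^2 + b*(5 - 8*a)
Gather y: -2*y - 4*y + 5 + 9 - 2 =12 - 6*y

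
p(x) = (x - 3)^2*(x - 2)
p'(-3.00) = 96.00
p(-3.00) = -180.00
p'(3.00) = 0.00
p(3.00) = 0.00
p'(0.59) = 12.60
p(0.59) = -8.19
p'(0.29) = 16.61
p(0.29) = -12.56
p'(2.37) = -0.07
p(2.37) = 0.15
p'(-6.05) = 227.61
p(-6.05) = -659.32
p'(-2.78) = 88.67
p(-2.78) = -159.69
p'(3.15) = 0.37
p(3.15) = 0.03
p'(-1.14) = 43.14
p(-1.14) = -53.82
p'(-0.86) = 36.98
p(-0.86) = -42.61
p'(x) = (x - 3)^2 + (x - 2)*(2*x - 6) = (x - 3)*(3*x - 7)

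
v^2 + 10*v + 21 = (v + 3)*(v + 7)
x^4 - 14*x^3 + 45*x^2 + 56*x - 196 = (x - 7)^2*(x - 2)*(x + 2)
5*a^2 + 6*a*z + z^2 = (a + z)*(5*a + z)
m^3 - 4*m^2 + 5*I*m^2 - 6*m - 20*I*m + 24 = (m - 4)*(m + 2*I)*(m + 3*I)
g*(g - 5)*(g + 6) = g^3 + g^2 - 30*g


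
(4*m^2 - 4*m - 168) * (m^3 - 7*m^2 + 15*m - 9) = 4*m^5 - 32*m^4 - 80*m^3 + 1080*m^2 - 2484*m + 1512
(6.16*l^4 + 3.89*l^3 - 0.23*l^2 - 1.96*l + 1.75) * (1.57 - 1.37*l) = -8.4392*l^5 + 4.3419*l^4 + 6.4224*l^3 + 2.3241*l^2 - 5.4747*l + 2.7475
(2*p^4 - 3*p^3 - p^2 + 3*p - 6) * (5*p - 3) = 10*p^5 - 21*p^4 + 4*p^3 + 18*p^2 - 39*p + 18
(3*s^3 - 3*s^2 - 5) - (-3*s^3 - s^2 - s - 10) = 6*s^3 - 2*s^2 + s + 5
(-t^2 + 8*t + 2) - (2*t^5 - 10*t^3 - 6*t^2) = -2*t^5 + 10*t^3 + 5*t^2 + 8*t + 2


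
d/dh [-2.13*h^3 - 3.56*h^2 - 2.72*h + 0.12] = -6.39*h^2 - 7.12*h - 2.72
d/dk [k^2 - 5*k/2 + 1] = 2*k - 5/2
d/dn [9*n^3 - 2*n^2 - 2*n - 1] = 27*n^2 - 4*n - 2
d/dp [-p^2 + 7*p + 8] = 7 - 2*p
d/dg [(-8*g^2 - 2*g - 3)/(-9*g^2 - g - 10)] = (-10*g^2 + 106*g + 17)/(81*g^4 + 18*g^3 + 181*g^2 + 20*g + 100)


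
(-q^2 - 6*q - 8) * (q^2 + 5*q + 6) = -q^4 - 11*q^3 - 44*q^2 - 76*q - 48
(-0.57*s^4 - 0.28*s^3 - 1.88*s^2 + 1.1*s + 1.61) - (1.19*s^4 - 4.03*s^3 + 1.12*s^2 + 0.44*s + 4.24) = -1.76*s^4 + 3.75*s^3 - 3.0*s^2 + 0.66*s - 2.63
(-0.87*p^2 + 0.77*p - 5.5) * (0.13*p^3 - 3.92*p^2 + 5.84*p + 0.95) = -0.1131*p^5 + 3.5105*p^4 - 8.8142*p^3 + 25.2303*p^2 - 31.3885*p - 5.225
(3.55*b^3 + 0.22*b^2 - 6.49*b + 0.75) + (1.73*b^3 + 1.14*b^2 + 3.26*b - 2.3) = 5.28*b^3 + 1.36*b^2 - 3.23*b - 1.55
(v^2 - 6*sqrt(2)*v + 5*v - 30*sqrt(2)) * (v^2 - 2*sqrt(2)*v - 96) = v^4 - 8*sqrt(2)*v^3 + 5*v^3 - 72*v^2 - 40*sqrt(2)*v^2 - 360*v + 576*sqrt(2)*v + 2880*sqrt(2)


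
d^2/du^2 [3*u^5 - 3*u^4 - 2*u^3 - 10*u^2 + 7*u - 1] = 60*u^3 - 36*u^2 - 12*u - 20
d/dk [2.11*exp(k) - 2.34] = 2.11*exp(k)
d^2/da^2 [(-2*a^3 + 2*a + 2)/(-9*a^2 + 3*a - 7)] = 12*(-45*a^3 - 102*a^2 + 139*a + 11)/(729*a^6 - 729*a^5 + 1944*a^4 - 1161*a^3 + 1512*a^2 - 441*a + 343)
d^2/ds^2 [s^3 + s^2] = 6*s + 2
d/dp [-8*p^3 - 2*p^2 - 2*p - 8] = -24*p^2 - 4*p - 2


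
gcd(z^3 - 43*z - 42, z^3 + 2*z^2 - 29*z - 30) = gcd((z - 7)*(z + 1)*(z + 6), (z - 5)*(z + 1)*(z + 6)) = z^2 + 7*z + 6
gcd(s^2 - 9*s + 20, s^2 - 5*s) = s - 5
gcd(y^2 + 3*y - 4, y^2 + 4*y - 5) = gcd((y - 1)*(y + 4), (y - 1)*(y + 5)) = y - 1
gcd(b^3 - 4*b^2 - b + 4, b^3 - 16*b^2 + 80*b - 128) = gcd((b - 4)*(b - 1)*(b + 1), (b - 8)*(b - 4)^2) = b - 4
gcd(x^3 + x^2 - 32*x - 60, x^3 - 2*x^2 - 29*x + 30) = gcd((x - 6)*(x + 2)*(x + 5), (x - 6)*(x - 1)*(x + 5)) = x^2 - x - 30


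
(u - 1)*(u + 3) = u^2 + 2*u - 3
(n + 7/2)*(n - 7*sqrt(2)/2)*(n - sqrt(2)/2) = n^3 - 4*sqrt(2)*n^2 + 7*n^2/2 - 14*sqrt(2)*n + 7*n/2 + 49/4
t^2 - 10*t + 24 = (t - 6)*(t - 4)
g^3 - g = g*(g - 1)*(g + 1)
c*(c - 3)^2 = c^3 - 6*c^2 + 9*c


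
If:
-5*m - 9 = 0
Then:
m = -9/5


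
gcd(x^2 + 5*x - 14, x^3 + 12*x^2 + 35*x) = x + 7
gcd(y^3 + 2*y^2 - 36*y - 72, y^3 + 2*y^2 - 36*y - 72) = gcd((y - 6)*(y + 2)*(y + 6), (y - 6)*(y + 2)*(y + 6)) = y^3 + 2*y^2 - 36*y - 72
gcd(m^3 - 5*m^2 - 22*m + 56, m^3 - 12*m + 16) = m^2 + 2*m - 8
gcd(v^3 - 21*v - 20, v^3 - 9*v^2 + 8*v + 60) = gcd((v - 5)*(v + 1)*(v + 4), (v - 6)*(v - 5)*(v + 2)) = v - 5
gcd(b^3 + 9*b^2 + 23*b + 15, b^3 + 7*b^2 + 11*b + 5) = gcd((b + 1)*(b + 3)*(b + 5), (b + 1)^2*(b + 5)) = b^2 + 6*b + 5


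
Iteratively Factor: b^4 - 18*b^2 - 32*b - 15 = (b + 3)*(b^3 - 3*b^2 - 9*b - 5) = (b - 5)*(b + 3)*(b^2 + 2*b + 1) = (b - 5)*(b + 1)*(b + 3)*(b + 1)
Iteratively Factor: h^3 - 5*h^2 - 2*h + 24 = (h + 2)*(h^2 - 7*h + 12) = (h - 4)*(h + 2)*(h - 3)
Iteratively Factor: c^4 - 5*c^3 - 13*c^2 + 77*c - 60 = (c - 1)*(c^3 - 4*c^2 - 17*c + 60) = (c - 1)*(c + 4)*(c^2 - 8*c + 15) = (c - 3)*(c - 1)*(c + 4)*(c - 5)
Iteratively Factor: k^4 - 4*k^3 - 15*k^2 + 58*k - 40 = (k - 2)*(k^3 - 2*k^2 - 19*k + 20) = (k - 5)*(k - 2)*(k^2 + 3*k - 4) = (k - 5)*(k - 2)*(k + 4)*(k - 1)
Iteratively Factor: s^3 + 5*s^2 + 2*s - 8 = (s - 1)*(s^2 + 6*s + 8) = (s - 1)*(s + 2)*(s + 4)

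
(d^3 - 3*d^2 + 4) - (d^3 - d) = -3*d^2 + d + 4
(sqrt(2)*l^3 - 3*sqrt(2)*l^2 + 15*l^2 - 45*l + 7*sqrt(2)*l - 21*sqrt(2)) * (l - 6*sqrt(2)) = sqrt(2)*l^4 - 3*sqrt(2)*l^3 + 3*l^3 - 83*sqrt(2)*l^2 - 9*l^2 - 84*l + 249*sqrt(2)*l + 252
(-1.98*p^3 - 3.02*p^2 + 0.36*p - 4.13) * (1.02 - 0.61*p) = 1.2078*p^4 - 0.1774*p^3 - 3.3*p^2 + 2.8865*p - 4.2126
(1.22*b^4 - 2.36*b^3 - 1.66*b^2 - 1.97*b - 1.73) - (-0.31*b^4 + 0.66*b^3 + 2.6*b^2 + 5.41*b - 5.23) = 1.53*b^4 - 3.02*b^3 - 4.26*b^2 - 7.38*b + 3.5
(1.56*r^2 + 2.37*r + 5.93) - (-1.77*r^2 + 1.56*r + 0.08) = 3.33*r^2 + 0.81*r + 5.85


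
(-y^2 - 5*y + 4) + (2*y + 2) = -y^2 - 3*y + 6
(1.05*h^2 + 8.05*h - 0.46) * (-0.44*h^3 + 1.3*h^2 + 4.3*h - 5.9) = -0.462*h^5 - 2.177*h^4 + 15.1824*h^3 + 27.822*h^2 - 49.473*h + 2.714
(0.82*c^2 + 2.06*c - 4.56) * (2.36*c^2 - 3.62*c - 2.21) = 1.9352*c^4 + 1.8932*c^3 - 20.031*c^2 + 11.9546*c + 10.0776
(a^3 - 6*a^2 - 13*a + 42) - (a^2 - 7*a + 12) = a^3 - 7*a^2 - 6*a + 30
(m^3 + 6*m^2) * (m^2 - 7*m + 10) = m^5 - m^4 - 32*m^3 + 60*m^2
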